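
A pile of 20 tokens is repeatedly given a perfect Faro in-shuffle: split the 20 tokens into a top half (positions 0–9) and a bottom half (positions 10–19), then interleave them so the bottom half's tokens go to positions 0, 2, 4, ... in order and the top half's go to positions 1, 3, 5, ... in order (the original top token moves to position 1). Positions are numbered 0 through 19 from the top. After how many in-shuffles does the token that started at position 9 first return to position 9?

Follow position 9 under repeated in-shuffles:
9 → 19 → 18 → 16 → 12 → 4 → 9
It first returns after 6 in-shuffles.

6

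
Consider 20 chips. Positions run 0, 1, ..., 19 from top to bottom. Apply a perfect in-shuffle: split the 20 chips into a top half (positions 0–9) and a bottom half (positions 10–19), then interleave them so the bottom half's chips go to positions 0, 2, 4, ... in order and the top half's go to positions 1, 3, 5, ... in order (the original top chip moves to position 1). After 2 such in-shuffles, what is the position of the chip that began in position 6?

Track the chip's position through each in-shuffle:
6 → 13 → 6

6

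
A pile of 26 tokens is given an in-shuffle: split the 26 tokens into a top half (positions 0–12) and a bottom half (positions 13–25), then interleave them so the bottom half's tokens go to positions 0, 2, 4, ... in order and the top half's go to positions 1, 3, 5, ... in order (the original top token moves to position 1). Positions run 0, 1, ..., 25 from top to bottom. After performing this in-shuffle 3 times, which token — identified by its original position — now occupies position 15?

1

Work backwards from position 15, undoing one in-shuffle at a time:
15 ← 7 ← 3 ← 1
So the token now at position 15 started at position 1.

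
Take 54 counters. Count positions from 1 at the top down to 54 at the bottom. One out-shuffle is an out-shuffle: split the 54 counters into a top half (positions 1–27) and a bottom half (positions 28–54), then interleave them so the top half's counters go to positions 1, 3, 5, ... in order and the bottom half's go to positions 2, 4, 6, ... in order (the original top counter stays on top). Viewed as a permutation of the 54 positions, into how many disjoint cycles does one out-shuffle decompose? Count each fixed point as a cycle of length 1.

Trace each unvisited position around until it returns:
(1) (2 3 5 9 17 33 ... len 52) (54)
3 cycles in total.

3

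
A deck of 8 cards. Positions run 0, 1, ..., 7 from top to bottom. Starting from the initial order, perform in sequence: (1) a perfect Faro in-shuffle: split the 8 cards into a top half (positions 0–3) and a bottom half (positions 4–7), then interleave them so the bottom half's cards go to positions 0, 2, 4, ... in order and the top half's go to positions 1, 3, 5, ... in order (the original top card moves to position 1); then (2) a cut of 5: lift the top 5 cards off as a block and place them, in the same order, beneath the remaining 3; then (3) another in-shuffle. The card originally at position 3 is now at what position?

Track the card from position 3 forward through each operation:
  after op 1 (in-shuffle): 3 → 7
  after op 2 (cut 5): 7 → 2
  after op 3 (in-shuffle): 2 → 5

5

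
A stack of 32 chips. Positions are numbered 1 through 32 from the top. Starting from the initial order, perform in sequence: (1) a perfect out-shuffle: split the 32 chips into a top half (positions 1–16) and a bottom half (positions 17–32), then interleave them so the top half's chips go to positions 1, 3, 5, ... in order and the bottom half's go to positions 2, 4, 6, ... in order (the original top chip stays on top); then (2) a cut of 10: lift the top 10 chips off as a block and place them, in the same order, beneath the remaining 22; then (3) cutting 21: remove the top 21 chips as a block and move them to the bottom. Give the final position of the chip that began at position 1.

2

Track the chip from position 1 forward through each operation:
  after op 1 (out-shuffle): 1 → 1
  after op 2 (cut 10): 1 → 23
  after op 3 (cut 21): 23 → 2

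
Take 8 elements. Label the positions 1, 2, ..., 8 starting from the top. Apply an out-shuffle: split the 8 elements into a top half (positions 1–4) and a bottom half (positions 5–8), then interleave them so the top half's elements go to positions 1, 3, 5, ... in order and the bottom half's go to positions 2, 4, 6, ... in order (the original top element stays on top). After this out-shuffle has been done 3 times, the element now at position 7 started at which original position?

Work backwards from position 7, undoing one out-shuffle at a time:
7 ← 4 ← 6 ← 7
So the element now at position 7 started at position 7.

7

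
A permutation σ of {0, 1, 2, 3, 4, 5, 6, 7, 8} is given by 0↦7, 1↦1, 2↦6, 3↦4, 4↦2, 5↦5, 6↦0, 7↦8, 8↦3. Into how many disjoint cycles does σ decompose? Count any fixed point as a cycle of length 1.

3

Cycle decomposition: (0 7 8 3 4 2 6) (1) (5).
3 cycles.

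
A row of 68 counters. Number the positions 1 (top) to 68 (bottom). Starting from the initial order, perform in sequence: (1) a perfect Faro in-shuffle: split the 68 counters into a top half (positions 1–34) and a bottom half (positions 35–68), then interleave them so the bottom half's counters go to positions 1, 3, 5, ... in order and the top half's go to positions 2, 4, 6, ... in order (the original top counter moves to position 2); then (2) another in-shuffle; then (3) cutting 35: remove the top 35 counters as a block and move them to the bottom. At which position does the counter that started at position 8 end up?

65

Track the counter from position 8 forward through each operation:
  after op 1 (in-shuffle): 8 → 16
  after op 2 (in-shuffle): 16 → 32
  after op 3 (cut 35): 32 → 65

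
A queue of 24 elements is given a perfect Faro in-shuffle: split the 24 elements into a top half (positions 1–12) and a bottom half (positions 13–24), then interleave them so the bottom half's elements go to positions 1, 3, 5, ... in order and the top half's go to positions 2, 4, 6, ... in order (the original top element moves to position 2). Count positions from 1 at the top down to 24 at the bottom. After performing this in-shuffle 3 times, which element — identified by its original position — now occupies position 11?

17

Work backwards from position 11, undoing one in-shuffle at a time:
11 ← 18 ← 9 ← 17
So the element now at position 11 started at position 17.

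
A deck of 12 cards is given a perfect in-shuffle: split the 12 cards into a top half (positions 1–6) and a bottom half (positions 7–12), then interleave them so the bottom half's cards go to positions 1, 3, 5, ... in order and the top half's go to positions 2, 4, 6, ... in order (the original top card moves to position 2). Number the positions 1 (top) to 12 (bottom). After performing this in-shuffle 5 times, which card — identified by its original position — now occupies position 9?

8

Work backwards from position 9, undoing one in-shuffle at a time:
9 ← 11 ← 12 ← 6 ← 3 ← 8
So the card now at position 9 started at position 8.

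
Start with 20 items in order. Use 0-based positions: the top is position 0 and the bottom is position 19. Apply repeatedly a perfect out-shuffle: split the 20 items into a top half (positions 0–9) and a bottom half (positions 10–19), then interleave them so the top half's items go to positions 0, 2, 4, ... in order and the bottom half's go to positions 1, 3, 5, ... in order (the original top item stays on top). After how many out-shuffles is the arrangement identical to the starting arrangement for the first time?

18

The out-shuffle permutes the 20 positions with cycle lengths [1, 1, 18].
Every item is home exactly when every cycle has completed a whole number of laps, i.e. after lcm(1, 18) = 18 out-shuffles.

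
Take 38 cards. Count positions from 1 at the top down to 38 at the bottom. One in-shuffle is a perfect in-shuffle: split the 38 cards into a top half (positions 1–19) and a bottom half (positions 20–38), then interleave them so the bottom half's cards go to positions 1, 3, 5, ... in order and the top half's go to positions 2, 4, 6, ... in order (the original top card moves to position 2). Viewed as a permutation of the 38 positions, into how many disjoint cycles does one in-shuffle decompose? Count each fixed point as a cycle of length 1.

4

Trace each unvisited position around until it returns:
(1 2 4 8 16 32 ... len 12) (3 6 12 24 9 18 ... len 12) (7 14 28 17 34 29 ... len 12) (13 26)
4 cycles in total.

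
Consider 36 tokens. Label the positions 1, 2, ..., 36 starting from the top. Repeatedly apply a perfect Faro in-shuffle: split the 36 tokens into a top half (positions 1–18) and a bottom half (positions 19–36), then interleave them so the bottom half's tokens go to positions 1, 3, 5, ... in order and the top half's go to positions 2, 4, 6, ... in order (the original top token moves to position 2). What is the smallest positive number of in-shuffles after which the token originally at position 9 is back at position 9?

36

Follow position 9 under repeated in-shuffles:
9 → 18 → 36 → 35 → 33 → 29 → 21 → 5 → ... → 9 (length 36)
It first returns after 36 in-shuffles.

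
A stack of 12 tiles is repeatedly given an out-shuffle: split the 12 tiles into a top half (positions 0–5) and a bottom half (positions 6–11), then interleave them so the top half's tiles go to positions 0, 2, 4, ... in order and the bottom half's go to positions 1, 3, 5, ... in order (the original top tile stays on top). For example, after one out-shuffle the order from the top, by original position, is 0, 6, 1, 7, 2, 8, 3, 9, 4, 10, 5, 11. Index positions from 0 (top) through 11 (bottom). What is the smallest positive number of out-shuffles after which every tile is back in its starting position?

10

The out-shuffle permutes the 12 positions with cycle lengths [1, 1, 10].
Every tile is home exactly when every cycle has completed a whole number of laps, i.e. after lcm(1, 10) = 10 out-shuffles.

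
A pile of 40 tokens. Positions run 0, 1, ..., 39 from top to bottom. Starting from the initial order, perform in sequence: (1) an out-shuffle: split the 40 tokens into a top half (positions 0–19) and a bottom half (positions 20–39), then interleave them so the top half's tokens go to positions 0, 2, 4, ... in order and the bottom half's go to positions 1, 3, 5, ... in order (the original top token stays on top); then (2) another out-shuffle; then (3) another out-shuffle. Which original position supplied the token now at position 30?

33

Undo the operations in reverse order, starting from position 30:
  undo op 3 (out-shuffle, from top half): 30 ← 15
  undo op 2 (out-shuffle, from bottom half): 15 ← 27
  undo op 1 (out-shuffle, from bottom half): 27 ← 33
So the token at position 30 came from original position 33.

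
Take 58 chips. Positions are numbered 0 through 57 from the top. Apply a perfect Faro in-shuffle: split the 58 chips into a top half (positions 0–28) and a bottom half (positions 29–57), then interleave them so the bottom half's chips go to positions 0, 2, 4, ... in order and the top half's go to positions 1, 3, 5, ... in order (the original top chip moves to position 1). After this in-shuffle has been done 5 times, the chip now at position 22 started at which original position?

20

Work backwards from position 22, undoing one in-shuffle at a time:
22 ← 40 ← 49 ← 24 ← 41 ← 20
So the chip now at position 22 started at position 20.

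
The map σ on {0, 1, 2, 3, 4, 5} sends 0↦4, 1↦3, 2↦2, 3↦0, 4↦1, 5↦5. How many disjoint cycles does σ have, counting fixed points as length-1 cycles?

Cycle decomposition: (0 4 1 3) (2) (5).
3 cycles.

3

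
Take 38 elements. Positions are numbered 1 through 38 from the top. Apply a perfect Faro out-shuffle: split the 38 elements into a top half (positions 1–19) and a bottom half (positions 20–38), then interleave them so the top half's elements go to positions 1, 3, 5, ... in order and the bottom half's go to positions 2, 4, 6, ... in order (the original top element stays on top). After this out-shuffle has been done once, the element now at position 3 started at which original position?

Work backwards from position 3, undoing one out-shuffle at a time:
3 ← 2
So the element now at position 3 started at position 2.

2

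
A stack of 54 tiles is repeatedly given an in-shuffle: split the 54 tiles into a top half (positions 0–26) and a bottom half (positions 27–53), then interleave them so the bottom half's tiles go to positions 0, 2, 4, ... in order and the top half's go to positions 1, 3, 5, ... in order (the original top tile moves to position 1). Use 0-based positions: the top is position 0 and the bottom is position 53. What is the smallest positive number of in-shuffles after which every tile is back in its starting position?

The in-shuffle permutes the 54 positions with cycle lengths [4, 10, 20, 20].
Every tile is home exactly when every cycle has completed a whole number of laps, i.e. after lcm(4, 10, 20) = 20 in-shuffles.

20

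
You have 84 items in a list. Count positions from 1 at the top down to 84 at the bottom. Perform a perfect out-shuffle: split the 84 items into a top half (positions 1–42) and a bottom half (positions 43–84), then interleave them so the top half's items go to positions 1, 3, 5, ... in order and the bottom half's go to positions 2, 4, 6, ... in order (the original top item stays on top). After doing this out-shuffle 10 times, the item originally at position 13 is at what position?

5

Track the item's position through each out-shuffle:
13 → 25 → 49 → 14 → 27 → 53 → 22 → 43 → 2 → 3 → 5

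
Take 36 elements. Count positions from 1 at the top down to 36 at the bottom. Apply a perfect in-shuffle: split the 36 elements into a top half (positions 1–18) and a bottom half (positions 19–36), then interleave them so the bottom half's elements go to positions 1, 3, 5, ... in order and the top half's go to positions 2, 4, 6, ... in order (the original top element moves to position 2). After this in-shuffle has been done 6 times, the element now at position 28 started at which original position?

12

Work backwards from position 28, undoing one in-shuffle at a time:
28 ← 14 ← 7 ← 22 ← 11 ← 24 ← 12
So the element now at position 28 started at position 12.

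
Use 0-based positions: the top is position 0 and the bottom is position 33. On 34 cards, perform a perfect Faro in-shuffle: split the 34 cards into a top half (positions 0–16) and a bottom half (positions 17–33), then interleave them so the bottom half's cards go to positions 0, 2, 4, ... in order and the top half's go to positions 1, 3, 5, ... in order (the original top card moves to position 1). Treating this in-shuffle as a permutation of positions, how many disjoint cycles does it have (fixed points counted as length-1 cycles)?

Trace each unvisited position around until it returns:
(0 1 3 7 15 31 ... len 12) (2 5 11 23 12 25 ... len 12) (4 9 19) (6 13 27 20) (14 29 24)
5 cycles in total.

5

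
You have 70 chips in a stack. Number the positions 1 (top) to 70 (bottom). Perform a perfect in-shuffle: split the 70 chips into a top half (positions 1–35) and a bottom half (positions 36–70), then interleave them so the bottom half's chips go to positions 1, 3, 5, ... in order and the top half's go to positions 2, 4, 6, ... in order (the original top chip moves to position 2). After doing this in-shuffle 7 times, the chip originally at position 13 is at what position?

Track the chip's position through each in-shuffle:
13 → 26 → 52 → 33 → 66 → 61 → 51 → 31

31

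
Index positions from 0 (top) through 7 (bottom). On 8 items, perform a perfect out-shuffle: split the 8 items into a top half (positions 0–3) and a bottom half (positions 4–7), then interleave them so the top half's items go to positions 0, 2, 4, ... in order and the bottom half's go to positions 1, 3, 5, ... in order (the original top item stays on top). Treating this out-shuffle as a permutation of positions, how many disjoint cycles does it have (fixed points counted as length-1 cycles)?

4

Trace each unvisited position around until it returns:
(0) (1 2 4) (3 6 5) (7)
4 cycles in total.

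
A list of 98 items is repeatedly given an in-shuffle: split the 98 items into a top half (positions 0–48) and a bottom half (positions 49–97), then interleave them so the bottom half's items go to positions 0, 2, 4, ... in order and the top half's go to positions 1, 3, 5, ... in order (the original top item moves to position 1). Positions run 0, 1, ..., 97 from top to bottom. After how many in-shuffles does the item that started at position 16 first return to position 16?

30

Follow position 16 under repeated in-shuffles:
16 → 33 → 67 → 36 → 73 → 48 → 97 → 96 → ... → 16 (length 30)
It first returns after 30 in-shuffles.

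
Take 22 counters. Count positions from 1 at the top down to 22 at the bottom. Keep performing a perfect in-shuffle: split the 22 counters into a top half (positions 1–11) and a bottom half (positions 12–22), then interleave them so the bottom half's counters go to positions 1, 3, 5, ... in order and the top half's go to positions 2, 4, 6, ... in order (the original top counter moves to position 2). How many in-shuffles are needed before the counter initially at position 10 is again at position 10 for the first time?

Follow position 10 under repeated in-shuffles:
10 → 20 → 17 → 11 → 22 → 21 → 19 → 15 → 7 → 14 → 5 → 10
It first returns after 11 in-shuffles.

11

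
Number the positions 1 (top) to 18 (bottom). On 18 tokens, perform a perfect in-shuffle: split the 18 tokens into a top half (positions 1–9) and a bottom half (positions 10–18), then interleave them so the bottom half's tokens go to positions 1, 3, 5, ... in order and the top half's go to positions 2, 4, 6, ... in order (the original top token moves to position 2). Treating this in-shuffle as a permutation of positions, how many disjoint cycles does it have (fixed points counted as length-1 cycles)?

Trace each unvisited position around until it returns:
(1 2 4 8 16 13 ... len 18)
1 cycle in total.

1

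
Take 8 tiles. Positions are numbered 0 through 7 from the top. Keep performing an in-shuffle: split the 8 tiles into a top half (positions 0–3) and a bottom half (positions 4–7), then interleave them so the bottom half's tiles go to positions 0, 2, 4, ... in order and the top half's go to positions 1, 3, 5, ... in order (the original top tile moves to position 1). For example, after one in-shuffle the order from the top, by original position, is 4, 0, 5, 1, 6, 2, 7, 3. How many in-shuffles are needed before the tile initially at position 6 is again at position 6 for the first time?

Follow position 6 under repeated in-shuffles:
6 → 4 → 0 → 1 → 3 → 7 → 6
It first returns after 6 in-shuffles.

6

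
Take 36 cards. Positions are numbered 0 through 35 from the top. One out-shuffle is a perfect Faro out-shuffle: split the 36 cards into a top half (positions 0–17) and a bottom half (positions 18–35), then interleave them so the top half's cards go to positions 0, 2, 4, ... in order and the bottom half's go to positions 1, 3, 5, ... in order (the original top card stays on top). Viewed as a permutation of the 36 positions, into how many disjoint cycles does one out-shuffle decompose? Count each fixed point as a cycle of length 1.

7

Trace each unvisited position around until it returns:
(0) (1 2 4 8 16 32 ... len 12) (3 6 12 24 13 26 ... len 12) (5 10 20) (7 14 28 21) (15 30 25) (35)
7 cycles in total.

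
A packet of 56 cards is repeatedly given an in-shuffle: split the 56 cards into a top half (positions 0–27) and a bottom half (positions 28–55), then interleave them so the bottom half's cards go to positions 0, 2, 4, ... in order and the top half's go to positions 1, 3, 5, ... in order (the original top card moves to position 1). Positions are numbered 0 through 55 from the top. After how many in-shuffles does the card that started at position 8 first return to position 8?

Follow position 8 under repeated in-shuffles:
8 → 17 → 35 → 14 → 29 → 2 → 5 → 11 → 23 → 47 → 38 → 20 → 41 → 26 → 53 → 50 → 44 → 32 → 8
It first returns after 18 in-shuffles.

18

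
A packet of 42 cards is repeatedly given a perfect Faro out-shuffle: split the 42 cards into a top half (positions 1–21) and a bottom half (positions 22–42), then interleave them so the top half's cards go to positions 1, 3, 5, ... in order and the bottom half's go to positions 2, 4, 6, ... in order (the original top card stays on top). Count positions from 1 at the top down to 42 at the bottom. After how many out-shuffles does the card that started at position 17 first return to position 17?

Follow position 17 under repeated out-shuffles:
17 → 33 → 24 → 6 → 11 → 21 → 41 → 40 → 38 → 34 → 26 → 10 → 19 → 37 → 32 → 22 → 2 → 3 → 5 → 9 → 17
It first returns after 20 out-shuffles.

20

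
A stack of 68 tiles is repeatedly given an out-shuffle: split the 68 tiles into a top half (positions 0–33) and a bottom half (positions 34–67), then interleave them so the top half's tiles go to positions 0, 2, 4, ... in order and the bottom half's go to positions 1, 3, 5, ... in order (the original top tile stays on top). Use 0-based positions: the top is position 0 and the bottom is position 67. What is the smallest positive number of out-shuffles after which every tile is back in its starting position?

The out-shuffle permutes the 68 positions with cycle lengths [1, 1, 66].
Every tile is home exactly when every cycle has completed a whole number of laps, i.e. after lcm(1, 66) = 66 out-shuffles.

66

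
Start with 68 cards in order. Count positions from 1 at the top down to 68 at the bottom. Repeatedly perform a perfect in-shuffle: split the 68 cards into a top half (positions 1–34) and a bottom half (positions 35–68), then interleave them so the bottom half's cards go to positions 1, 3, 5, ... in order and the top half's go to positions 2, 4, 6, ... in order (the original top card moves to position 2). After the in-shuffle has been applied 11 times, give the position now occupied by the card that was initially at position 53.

7

Track the card's position through each in-shuffle:
53 → 37 → 5 → 10 → 20 → 40 → 11 → 22 → 44 → 19 → 38 → 7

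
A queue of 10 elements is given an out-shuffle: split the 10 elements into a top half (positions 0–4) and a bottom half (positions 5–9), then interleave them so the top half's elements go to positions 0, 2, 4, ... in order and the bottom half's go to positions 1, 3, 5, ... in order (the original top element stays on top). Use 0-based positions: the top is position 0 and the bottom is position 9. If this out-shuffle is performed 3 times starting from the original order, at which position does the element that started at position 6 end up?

Track the element's position through each out-shuffle:
6 → 3 → 6 → 3

3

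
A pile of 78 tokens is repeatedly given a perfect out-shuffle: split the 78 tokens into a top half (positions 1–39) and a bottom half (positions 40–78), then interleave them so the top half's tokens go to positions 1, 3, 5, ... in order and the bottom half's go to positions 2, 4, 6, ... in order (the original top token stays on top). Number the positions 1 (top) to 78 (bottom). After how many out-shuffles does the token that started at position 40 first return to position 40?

30

Follow position 40 under repeated out-shuffles:
40 → 2 → 3 → 5 → 9 → 17 → 33 → 65 → ... → 40 (length 30)
It first returns after 30 out-shuffles.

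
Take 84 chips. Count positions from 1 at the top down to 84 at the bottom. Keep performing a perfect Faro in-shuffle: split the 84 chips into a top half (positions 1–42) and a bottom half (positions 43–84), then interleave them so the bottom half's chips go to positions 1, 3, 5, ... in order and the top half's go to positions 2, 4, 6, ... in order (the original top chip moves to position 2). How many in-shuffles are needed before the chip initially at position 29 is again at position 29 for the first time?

8

Follow position 29 under repeated in-shuffles:
29 → 58 → 31 → 62 → 39 → 78 → 71 → 57 → 29
It first returns after 8 in-shuffles.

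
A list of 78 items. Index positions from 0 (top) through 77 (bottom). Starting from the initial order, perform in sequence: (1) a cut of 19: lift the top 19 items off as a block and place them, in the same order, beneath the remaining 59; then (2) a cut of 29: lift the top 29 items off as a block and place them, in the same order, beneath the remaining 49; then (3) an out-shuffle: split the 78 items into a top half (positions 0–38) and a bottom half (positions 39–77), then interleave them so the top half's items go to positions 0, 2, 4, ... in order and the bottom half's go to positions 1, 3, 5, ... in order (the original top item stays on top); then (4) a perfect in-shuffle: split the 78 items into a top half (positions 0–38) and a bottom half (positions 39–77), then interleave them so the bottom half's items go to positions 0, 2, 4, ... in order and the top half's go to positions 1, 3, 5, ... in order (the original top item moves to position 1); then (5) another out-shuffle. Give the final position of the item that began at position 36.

Track the item from position 36 forward through each operation:
  after op 1 (cut 19): 36 → 17
  after op 2 (cut 29): 17 → 66
  after op 3 (out-shuffle): 66 → 55
  after op 4 (in-shuffle): 55 → 32
  after op 5 (out-shuffle): 32 → 64

64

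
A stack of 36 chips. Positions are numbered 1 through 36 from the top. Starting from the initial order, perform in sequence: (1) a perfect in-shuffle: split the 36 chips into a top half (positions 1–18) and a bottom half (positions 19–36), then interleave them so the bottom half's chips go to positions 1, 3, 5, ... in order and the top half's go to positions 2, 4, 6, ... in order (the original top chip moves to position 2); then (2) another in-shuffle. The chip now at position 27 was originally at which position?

Undo the operations in reverse order, starting from position 27:
  undo op 2 (in-shuffle, from bottom half): 27 ← 32
  undo op 1 (in-shuffle, from top half): 32 ← 16
So the chip at position 27 came from original position 16.

16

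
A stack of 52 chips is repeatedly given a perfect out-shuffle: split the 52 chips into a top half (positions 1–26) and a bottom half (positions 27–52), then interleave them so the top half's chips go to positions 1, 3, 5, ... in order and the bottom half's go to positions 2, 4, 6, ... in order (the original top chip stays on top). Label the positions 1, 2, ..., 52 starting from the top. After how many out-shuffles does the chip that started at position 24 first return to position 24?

8

Follow position 24 under repeated out-shuffles:
24 → 47 → 42 → 32 → 12 → 23 → 45 → 38 → 24
It first returns after 8 out-shuffles.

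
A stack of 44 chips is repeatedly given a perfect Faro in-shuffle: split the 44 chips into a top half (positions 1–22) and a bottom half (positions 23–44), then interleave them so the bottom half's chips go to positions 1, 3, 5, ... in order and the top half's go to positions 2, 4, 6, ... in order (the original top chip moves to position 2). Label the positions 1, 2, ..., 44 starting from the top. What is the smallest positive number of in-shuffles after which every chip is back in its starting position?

12

The in-shuffle permutes the 44 positions with cycle lengths [2, 4, 4, 4, 6, 12, 12].
Every chip is home exactly when every cycle has completed a whole number of laps, i.e. after lcm(2, 4, 6, 12) = 12 in-shuffles.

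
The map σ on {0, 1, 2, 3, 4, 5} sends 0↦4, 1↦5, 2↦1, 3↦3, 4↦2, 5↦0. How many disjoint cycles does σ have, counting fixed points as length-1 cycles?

2

Cycle decomposition: (0 4 2 1 5) (3).
2 cycles.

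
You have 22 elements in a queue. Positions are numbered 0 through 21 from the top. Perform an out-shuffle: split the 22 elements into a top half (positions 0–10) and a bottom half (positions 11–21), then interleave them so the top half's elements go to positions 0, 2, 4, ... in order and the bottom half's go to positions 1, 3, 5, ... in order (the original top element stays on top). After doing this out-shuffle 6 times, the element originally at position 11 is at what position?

11

Track the element's position through each out-shuffle:
11 → 1 → 2 → 4 → 8 → 16 → 11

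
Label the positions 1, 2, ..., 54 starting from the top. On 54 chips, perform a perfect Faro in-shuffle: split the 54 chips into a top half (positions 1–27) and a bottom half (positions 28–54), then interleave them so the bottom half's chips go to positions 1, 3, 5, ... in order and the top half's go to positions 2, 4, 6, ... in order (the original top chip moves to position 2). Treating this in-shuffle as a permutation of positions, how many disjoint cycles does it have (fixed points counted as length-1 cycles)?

Trace each unvisited position around until it returns:
(1 2 4 8 16 32 ... len 20) (3 6 12 24 48 41 ... len 20) (5 10 20 40 25 50 45 35 15 30) (11 22 44 33)
4 cycles in total.

4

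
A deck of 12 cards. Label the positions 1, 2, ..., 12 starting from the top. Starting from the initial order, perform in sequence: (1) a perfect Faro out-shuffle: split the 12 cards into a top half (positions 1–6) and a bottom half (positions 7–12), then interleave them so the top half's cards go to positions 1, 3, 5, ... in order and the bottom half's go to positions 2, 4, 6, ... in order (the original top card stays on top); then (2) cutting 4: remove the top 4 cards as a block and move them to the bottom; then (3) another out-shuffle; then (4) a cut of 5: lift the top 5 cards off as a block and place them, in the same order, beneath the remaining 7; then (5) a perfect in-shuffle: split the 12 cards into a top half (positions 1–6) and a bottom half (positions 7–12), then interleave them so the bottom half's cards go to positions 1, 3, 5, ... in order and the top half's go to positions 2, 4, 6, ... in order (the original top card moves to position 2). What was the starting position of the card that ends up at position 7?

Undo the operations in reverse order, starting from position 7:
  undo op 5 (in-shuffle, from bottom half): 7 ← 10
  undo op 4 (cut 5): 10 ← 3
  undo op 3 (out-shuffle, from top half): 3 ← 2
  undo op 2 (cut 4): 2 ← 6
  undo op 1 (out-shuffle, from bottom half): 6 ← 9
So the card at position 7 came from original position 9.

9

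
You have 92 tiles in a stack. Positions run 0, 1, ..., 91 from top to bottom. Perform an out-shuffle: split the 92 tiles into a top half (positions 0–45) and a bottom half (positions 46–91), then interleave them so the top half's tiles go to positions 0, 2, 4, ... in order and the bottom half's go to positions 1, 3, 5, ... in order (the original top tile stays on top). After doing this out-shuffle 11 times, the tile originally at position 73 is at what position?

Track the tile's position through each out-shuffle:
73 → 55 → 19 → 38 → 76 → 61 → 31 → 62 → 33 → 66 → 41 → 82

82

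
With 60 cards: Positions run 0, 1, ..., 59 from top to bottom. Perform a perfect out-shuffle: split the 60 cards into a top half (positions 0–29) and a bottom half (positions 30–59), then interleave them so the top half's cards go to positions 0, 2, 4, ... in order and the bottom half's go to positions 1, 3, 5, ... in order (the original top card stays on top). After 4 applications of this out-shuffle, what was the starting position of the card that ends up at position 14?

Work backwards from position 14, undoing one out-shuffle at a time:
14 ← 7 ← 33 ← 46 ← 23
So the card now at position 14 started at position 23.

23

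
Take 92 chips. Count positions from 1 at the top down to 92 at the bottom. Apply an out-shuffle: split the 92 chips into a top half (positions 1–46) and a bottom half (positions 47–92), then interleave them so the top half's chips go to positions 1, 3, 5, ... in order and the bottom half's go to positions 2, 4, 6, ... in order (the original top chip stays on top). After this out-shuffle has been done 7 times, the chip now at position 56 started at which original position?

32

Work backwards from position 56, undoing one out-shuffle at a time:
56 ← 74 ← 83 ← 42 ← 67 ← 34 ← 63 ← 32
So the chip now at position 56 started at position 32.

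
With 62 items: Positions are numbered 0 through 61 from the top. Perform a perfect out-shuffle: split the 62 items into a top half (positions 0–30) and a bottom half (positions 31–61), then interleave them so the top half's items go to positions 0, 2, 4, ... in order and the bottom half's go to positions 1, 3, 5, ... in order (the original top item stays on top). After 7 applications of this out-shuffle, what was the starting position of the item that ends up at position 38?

47

Work backwards from position 38, undoing one out-shuffle at a time:
38 ← 19 ← 40 ← 20 ← 10 ← 5 ← 33 ← 47
So the item now at position 38 started at position 47.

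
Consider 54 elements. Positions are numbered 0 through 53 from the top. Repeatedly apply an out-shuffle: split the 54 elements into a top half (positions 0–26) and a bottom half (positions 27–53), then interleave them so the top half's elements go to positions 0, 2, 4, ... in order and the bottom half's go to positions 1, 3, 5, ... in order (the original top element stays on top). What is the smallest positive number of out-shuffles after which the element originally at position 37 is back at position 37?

52

Follow position 37 under repeated out-shuffles:
37 → 21 → 42 → 31 → 9 → 18 → 36 → 19 → ... → 37 (length 52)
It first returns after 52 out-shuffles.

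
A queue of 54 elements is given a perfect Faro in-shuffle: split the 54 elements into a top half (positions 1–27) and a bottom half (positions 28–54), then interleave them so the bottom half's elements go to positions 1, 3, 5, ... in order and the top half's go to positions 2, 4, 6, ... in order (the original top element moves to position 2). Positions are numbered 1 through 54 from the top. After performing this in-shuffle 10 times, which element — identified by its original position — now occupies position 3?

47

Work backwards from position 3, undoing one in-shuffle at a time:
3 ← 29 ← 42 ← 21 ← 38 ← 19 ← 37 ← 46 ← 23 ← 39 ← 47
So the element now at position 3 started at position 47.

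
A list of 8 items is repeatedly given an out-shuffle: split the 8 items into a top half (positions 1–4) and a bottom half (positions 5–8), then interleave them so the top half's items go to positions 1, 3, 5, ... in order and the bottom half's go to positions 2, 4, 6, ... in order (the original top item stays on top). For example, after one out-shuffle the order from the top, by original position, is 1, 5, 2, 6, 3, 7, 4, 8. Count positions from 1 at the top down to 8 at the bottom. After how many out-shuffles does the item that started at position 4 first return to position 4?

3

Follow position 4 under repeated out-shuffles:
4 → 7 → 6 → 4
It first returns after 3 out-shuffles.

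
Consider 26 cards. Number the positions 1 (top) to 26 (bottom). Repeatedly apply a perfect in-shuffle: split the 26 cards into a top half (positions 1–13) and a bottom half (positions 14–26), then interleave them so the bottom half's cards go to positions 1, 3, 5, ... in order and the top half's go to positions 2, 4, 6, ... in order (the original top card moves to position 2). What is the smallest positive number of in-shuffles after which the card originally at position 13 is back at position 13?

Follow position 13 under repeated in-shuffles:
13 → 26 → 25 → 23 → 19 → 11 → 22 → 17 → 7 → 14 → 1 → 2 → 4 → 8 → 16 → 5 → 10 → 20 → 13
It first returns after 18 in-shuffles.

18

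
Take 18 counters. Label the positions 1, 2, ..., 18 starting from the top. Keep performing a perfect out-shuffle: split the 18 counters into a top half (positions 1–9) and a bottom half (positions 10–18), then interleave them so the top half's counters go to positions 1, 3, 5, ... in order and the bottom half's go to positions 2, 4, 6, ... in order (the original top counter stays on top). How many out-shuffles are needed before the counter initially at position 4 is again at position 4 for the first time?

8

Follow position 4 under repeated out-shuffles:
4 → 7 → 13 → 8 → 15 → 12 → 6 → 11 → 4
It first returns after 8 out-shuffles.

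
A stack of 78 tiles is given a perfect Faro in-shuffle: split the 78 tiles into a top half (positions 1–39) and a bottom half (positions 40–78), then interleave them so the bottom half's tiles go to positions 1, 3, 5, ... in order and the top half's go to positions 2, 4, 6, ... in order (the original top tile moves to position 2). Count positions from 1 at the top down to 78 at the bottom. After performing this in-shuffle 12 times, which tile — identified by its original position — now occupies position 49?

Work backwards from position 49, undoing one in-shuffle at a time:
49 ← 64 ← 32 ← 16 ← 8 ← 4 ← 2 ← 1 ← 40 ← 20 ← 10 ← 5 ← 42
So the tile now at position 49 started at position 42.

42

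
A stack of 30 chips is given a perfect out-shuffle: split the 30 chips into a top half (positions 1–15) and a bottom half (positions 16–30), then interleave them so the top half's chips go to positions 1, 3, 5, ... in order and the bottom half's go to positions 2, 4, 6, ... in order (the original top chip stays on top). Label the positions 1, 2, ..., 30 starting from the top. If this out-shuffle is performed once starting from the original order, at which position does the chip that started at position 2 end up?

3

Track the chip's position through each out-shuffle:
2 → 3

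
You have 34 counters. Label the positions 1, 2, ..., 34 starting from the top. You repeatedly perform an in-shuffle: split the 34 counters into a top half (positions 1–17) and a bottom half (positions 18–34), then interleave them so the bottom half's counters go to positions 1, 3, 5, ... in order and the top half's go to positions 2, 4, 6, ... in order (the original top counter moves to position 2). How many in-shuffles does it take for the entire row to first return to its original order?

12

The in-shuffle permutes the 34 positions with cycle lengths [3, 3, 4, 12, 12].
Every counter is home exactly when every cycle has completed a whole number of laps, i.e. after lcm(3, 4, 12) = 12 in-shuffles.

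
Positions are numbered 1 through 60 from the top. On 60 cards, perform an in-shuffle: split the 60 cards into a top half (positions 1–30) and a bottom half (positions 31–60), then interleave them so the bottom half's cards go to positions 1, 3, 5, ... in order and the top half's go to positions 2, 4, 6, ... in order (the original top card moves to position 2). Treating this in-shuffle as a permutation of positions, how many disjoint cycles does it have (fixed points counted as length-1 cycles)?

Trace each unvisited position around until it returns:
(1 2 4 8 16 32 ... len 60)
1 cycle in total.

1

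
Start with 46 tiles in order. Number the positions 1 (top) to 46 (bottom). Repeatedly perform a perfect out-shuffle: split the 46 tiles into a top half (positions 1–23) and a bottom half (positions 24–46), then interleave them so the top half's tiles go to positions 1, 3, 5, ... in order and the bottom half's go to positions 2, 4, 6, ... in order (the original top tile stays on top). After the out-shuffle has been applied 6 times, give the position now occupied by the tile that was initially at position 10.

37

Track the tile's position through each out-shuffle:
10 → 19 → 37 → 28 → 10 → 19 → 37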